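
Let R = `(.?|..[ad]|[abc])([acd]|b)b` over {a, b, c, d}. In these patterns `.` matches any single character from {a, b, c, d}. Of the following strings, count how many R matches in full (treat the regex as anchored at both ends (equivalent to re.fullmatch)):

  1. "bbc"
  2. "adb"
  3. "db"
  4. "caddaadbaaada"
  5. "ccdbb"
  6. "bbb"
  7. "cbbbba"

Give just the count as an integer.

1 → no match — must end with "b"
2 → match
3 → match
4 → no match — must end with "b"
5 → match
6 → match
7 → no match — must end with "b"
Total matched: 4

4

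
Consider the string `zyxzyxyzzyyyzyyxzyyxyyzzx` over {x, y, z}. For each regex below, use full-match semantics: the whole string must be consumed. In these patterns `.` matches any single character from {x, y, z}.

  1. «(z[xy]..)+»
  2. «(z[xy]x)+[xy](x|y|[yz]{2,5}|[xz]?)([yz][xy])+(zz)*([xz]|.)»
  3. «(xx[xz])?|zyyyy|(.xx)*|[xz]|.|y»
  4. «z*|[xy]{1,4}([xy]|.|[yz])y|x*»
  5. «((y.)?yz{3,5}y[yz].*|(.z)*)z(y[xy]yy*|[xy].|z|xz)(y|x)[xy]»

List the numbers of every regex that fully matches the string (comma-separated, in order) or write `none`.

2

1 → no match
2 → match
3 → no match
4 → no match
5 → no match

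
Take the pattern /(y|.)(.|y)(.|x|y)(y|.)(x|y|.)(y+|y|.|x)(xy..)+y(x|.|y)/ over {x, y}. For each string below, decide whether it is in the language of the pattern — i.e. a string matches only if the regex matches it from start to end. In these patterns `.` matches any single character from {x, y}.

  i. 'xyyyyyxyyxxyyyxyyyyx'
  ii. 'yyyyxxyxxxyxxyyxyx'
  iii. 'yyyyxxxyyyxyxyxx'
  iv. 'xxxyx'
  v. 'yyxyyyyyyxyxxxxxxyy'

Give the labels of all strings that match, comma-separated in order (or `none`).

i

i → match
ii → no match
iii → no match
iv → no match
v → no match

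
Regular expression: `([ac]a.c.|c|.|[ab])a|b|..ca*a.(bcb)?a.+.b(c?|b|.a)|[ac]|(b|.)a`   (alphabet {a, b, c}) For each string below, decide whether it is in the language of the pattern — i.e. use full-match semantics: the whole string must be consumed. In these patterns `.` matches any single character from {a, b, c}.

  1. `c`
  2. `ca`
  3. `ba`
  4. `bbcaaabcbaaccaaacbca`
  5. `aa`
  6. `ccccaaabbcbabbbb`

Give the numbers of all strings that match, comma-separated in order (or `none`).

1, 2, 3, 4, 5

1 → match
2 → match
3 → match
4 → match
5 → match
6 → no match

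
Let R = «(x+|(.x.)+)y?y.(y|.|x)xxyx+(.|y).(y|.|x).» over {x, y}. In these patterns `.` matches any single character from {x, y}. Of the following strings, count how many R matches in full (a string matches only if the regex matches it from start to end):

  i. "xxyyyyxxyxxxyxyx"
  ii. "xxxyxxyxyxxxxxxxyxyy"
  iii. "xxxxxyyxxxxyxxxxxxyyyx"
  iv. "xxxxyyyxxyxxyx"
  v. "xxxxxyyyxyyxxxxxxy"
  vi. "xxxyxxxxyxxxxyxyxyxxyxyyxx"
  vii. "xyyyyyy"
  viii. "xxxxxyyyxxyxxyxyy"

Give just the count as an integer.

3

i → match
ii → no match
iii → match
iv → no match
v → no match
vi → no match
vii → no match
viii → match
Total matched: 3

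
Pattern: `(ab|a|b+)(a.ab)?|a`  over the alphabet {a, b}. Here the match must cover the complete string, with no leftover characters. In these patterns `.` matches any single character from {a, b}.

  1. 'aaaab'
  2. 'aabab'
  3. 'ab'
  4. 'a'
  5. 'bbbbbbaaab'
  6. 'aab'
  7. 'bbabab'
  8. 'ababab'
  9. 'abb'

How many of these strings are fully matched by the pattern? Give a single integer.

7

1 → match
2 → match
3 → match
4 → match
5 → match
6 → no match
7 → match
8 → match
9 → no match
Total matched: 7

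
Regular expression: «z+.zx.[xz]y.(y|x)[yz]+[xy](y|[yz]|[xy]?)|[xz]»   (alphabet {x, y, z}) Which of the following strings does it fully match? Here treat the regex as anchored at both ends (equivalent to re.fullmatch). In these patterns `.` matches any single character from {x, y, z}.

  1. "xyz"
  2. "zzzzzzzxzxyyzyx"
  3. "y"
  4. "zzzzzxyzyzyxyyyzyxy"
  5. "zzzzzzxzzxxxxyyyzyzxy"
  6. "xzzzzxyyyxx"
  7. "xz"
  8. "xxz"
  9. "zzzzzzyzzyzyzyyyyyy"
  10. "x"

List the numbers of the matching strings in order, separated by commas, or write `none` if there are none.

1 → no match
2 → no match
3 → no match
4 → no match
5 → no match
6 → no match
7 → no match
8 → no match
9 → no match
10 → match

10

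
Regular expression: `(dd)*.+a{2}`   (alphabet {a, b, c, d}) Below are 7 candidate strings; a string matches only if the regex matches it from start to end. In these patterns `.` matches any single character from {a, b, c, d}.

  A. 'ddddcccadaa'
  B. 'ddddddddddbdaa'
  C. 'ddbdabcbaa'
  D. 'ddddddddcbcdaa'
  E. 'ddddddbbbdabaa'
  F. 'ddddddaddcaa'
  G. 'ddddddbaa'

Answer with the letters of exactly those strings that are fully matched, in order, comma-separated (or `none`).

A. 'ddddcccadaa' → match
B → match
C. 'ddbdabcbaa' → match
D → match
E → match
F. 'ddddddaddcaa' → match
G. 'ddddddbaa' → match

A, B, C, D, E, F, G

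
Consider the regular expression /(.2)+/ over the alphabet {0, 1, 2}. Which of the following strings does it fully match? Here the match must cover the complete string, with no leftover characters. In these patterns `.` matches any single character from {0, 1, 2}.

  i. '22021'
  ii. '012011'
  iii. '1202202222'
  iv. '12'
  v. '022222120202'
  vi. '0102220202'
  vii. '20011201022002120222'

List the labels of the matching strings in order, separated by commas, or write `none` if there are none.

i → no match — must end with '2'
ii → no match — must end with '2'
iii → no match
iv → match
v → match
vi → no match
vii → no match

iv, v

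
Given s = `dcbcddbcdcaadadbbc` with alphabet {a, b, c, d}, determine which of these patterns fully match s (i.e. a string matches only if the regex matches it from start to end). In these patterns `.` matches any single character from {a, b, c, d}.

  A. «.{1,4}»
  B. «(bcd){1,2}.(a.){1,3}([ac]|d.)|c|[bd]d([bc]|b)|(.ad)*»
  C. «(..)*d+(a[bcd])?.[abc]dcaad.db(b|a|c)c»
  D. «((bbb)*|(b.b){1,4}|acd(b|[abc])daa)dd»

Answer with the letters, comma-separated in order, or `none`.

A → no match
B → no match
C → match
D → no match — must end with `dd`

C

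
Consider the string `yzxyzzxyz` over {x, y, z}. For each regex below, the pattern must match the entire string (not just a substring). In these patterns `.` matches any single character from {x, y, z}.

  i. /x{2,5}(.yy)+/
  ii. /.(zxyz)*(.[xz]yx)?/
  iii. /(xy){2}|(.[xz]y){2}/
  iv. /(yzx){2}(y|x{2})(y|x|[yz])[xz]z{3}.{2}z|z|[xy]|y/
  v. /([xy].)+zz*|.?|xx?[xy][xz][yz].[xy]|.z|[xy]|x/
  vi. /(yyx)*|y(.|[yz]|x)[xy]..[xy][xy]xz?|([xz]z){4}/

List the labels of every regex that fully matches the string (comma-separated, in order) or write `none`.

i → no match — must start with `x`
ii → match
iii → no match
iv → no match
v → no match
vi → no match

ii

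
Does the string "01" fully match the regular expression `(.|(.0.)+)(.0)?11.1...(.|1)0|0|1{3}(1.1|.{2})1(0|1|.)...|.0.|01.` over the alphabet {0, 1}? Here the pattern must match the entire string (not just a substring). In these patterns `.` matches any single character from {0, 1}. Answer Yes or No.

No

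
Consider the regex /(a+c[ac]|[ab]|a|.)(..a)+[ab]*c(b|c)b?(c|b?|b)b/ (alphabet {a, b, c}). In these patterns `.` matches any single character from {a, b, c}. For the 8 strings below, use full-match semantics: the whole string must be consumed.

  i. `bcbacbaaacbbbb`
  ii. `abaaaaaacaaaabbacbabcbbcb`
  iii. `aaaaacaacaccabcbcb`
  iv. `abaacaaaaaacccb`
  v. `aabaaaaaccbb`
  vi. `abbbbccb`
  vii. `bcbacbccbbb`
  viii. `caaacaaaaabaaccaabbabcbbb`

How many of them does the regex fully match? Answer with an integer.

i → match
ii → match
iii → match
iv → match
v → match
vi → no match
vii → no match
viii → match
Total matched: 6

6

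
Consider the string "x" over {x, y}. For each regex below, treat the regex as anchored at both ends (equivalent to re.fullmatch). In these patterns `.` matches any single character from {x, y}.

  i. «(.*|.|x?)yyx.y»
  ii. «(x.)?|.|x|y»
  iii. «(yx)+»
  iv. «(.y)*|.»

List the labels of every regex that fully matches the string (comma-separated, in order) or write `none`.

i → no match — must end with "y"
ii → match
iii → no match — must start with "yx"
iv → match

ii, iv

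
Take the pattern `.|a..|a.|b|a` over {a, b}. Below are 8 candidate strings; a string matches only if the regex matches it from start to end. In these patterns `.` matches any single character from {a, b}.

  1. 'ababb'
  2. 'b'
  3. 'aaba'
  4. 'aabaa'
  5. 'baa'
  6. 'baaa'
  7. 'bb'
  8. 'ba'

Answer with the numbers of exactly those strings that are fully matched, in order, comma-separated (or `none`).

2

1. 'ababb' → no match
2. 'b' → match
3. 'aaba' → no match
4. 'aabaa' → no match
5. 'baa' → no match
6. 'baaa' → no match
7. 'bb' → no match
8. 'ba' → no match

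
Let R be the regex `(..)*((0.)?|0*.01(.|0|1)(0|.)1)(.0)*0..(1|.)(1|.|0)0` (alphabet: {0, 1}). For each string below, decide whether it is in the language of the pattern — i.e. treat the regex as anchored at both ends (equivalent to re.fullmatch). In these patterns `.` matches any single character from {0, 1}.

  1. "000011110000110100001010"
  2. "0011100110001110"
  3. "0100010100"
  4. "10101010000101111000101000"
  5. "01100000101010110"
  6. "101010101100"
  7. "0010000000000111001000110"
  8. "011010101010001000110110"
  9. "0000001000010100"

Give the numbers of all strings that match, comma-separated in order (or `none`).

1, 2, 3, 9

1 → match
2 → match
3 → match
4 → no match
5 → no match
6 → no match
7 → no match
8 → no match
9 → match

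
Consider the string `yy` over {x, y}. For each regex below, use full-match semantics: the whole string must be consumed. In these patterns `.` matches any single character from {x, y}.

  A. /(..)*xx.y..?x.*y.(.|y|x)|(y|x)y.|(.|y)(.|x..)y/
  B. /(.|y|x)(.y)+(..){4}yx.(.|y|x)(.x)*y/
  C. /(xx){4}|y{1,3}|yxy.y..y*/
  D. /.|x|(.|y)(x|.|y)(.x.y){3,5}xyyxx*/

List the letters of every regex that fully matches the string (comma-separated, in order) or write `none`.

A → no match
B → no match
C → match
D → no match

C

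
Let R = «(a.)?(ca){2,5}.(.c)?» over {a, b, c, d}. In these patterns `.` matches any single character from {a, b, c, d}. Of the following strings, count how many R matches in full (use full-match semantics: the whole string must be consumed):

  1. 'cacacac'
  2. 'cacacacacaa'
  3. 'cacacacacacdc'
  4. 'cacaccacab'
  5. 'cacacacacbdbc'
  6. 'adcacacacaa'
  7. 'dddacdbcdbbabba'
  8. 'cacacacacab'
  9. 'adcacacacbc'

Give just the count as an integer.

1 → match
2 → match
3 → match
4 → no match
5 → no match
6 → match
7 → no match
8 → match
9 → match
Total matched: 6

6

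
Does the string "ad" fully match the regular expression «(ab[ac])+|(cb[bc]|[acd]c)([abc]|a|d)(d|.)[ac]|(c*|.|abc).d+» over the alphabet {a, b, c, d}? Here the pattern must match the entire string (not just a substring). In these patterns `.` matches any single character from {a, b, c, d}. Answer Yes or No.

Yes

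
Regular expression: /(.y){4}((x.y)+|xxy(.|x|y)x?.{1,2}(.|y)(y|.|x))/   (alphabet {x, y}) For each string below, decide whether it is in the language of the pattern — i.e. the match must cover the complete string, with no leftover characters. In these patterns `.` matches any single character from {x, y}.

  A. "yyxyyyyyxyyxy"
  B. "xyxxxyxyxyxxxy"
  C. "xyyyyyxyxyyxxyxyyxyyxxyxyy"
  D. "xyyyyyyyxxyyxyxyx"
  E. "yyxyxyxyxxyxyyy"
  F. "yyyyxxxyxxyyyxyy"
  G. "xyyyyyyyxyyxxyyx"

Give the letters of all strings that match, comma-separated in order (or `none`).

A → no match
B → no match
C → match
D → match
E → match
F → no match
G → no match

C, D, E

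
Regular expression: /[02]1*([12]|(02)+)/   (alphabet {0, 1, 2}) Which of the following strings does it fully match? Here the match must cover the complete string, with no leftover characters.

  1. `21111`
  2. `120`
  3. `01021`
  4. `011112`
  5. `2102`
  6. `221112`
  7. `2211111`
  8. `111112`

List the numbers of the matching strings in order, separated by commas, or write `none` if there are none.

1, 4, 5

1 → match
2 → no match
3 → no match
4 → match
5 → match
6 → no match
7 → no match
8 → no match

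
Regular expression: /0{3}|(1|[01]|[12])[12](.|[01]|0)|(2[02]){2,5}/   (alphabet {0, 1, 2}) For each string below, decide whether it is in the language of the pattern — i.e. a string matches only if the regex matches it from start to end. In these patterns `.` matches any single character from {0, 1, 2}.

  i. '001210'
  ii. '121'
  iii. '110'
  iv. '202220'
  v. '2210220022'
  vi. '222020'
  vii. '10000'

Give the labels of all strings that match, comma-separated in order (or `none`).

i → no match
ii → match
iii → match
iv → match
v → no match
vi → match
vii → no match

ii, iii, iv, vi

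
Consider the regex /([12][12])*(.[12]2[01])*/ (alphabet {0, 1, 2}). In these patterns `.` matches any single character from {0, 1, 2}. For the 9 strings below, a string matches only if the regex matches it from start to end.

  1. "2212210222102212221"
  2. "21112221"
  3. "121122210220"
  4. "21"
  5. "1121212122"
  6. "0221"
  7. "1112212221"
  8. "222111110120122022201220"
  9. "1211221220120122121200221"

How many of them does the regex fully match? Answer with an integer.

1 → no match
2. "21112221" → match
3. "121122210220" → match
4. "21" → match
5. "1121212122" → match
6. "0221" → match
7. "1112212221" → match
8 → match
9 → no match
Total matched: 7

7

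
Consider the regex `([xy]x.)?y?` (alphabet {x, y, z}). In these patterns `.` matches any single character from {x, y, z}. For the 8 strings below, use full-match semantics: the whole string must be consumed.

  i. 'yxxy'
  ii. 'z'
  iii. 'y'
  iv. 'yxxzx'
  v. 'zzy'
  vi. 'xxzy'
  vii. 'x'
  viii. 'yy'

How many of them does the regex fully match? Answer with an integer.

3

i → match
ii → no match
iii → match
iv → no match
v → no match
vi → match
vii → no match
viii → no match
Total matched: 3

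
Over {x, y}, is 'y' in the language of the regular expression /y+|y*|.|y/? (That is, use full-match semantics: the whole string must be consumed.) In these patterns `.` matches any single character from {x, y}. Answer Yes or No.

Yes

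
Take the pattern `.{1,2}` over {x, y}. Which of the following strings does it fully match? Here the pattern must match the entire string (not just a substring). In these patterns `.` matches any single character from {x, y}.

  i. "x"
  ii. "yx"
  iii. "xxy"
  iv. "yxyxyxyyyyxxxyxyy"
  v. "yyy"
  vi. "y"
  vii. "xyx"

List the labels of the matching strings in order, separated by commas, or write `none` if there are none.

i, ii, vi

i. "x" → match
ii. "yx" → match
iii. "xxy" → no match
iv → no match
v. "yyy" → no match
vi. "y" → match
vii. "xyx" → no match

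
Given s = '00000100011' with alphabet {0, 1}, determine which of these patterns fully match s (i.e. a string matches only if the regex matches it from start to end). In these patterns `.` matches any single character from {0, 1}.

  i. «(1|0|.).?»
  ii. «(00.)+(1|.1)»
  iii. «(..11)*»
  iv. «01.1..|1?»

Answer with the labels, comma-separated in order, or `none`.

ii

i → no match
ii → match
iii → no match
iv → no match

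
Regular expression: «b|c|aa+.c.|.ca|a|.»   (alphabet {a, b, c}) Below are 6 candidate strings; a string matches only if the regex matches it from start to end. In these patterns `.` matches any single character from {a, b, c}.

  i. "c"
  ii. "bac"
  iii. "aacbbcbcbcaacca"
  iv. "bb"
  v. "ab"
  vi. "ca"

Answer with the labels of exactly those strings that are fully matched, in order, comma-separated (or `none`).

i → match
ii → no match
iii → no match
iv → no match
v → no match
vi → no match

i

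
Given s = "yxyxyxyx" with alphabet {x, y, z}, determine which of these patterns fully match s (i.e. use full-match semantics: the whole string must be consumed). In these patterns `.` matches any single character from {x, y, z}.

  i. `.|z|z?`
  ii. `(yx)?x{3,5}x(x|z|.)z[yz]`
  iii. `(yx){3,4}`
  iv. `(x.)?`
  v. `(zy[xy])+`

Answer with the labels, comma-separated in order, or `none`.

iii

i → no match
ii → no match
iii → match
iv → no match
v → no match — must start with "zy"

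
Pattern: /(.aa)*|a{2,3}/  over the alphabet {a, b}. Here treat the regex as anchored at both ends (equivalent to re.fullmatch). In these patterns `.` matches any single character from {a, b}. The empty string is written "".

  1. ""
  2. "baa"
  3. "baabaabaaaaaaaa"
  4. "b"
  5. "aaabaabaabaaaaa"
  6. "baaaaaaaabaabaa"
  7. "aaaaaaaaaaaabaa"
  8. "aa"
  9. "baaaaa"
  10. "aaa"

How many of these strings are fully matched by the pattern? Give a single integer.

9

1. "" → match
2. "baa" → match
3 → match
4. "b" → no match
5 → match
6 → match
7 → match
8. "aa" → match
9. "baaaaa" → match
10. "aaa" → match
Total matched: 9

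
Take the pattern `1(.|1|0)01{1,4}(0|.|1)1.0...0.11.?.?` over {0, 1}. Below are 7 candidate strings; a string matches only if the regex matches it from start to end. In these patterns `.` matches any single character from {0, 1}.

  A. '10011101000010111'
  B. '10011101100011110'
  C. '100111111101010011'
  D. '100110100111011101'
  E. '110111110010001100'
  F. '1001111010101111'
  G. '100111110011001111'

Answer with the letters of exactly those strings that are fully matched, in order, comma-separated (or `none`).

A → match
B → no match
C → match
D → match
E → match
F → match
G → match

A, C, D, E, F, G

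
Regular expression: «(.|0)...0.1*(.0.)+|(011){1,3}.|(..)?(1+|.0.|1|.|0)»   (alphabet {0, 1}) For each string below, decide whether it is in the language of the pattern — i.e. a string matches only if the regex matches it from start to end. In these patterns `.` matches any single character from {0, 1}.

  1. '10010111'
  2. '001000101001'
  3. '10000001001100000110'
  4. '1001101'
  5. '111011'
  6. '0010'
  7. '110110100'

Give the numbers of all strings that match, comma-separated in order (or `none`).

2

1 → no match
2 → match
3 → no match
4 → no match
5 → no match
6 → no match
7 → no match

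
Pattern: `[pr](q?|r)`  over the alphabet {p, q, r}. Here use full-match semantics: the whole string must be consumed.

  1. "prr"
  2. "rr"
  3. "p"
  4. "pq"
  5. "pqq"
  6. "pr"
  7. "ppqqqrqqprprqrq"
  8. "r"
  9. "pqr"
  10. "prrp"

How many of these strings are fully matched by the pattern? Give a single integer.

1 → no match
2 → match
3 → match
4 → match
5 → no match
6 → match
7 → no match
8 → match
9 → no match
10 → no match
Total matched: 5

5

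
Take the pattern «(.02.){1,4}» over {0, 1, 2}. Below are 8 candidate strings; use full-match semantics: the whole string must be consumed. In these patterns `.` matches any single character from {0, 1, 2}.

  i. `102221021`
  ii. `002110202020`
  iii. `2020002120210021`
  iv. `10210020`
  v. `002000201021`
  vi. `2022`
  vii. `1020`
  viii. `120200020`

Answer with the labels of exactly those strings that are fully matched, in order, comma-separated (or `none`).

ii, iii, iv, v, vi, vii

i. `102221021` → no match
ii. `002110202020` → match
iii → match
iv. `10210020` → match
v. `002000201021` → match
vi. `2022` → match
vii. `1020` → match
viii. `120200020` → no match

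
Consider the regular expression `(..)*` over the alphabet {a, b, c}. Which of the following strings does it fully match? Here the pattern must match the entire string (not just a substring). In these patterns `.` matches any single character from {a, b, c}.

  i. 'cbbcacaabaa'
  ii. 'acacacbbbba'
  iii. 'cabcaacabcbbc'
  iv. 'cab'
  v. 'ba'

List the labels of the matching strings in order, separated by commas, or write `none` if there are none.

i → no match
ii → no match
iii → no match
iv → no match
v → match

v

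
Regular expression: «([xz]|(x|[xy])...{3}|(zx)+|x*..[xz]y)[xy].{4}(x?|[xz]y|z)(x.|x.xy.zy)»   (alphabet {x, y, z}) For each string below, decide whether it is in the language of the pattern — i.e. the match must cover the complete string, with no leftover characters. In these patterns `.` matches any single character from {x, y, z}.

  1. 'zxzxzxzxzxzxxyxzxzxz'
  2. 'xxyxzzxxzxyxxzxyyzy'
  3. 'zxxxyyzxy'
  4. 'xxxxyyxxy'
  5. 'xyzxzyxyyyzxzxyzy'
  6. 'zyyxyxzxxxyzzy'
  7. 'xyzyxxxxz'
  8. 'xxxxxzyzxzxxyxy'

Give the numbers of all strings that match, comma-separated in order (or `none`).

1, 2, 3, 4, 6, 7, 8

1 → match
2 → match
3. 'zxxxyyzxy' → match
4. 'xxxxyyxxy' → match
5 → no match
6 → match
7. 'xyzyxxxxz' → match
8 → match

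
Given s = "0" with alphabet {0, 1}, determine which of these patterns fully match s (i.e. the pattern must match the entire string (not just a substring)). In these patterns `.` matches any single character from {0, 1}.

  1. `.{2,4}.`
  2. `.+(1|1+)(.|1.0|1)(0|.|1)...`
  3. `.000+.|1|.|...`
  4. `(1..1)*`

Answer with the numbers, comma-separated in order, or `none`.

3

1 → no match
2 → no match
3 → match
4 → no match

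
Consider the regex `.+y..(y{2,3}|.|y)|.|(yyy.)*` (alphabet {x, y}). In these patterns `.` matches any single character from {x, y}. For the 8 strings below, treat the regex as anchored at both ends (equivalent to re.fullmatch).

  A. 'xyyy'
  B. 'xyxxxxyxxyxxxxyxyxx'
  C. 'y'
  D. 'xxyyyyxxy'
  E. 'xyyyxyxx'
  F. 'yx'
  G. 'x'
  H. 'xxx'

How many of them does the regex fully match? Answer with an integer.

3

A. 'xyyy' → no match
B → no match
C. 'y' → match
D. 'xxyyyyxxy' → match
E. 'xyyyxyxx' → no match
F. 'yx' → no match
G. 'x' → match
H. 'xxx' → no match
Total matched: 3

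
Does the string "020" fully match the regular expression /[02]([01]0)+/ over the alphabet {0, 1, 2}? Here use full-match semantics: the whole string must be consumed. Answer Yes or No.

No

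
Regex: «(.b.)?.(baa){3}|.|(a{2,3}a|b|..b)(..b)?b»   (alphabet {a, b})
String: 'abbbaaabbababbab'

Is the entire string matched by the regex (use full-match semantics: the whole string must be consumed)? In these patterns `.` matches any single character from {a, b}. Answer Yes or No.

No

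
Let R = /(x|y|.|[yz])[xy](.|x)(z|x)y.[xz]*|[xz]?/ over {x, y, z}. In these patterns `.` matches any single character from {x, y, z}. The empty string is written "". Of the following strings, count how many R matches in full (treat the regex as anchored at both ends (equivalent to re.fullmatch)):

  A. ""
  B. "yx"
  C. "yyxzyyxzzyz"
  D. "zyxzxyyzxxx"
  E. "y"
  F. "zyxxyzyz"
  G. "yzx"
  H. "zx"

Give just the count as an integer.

A. "" → match
B. "yx" → no match
C. "yyxzyyxzzyz" → no match
D. "zyxzxyyzxxx" → no match
E. "y" → no match
F. "zyxxyzyz" → no match
G. "yzx" → no match
H. "zx" → no match
Total matched: 1

1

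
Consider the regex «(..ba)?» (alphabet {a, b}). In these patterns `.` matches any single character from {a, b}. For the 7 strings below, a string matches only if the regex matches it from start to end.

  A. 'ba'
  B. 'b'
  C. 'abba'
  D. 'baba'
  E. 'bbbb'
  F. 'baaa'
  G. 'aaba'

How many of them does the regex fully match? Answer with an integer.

3

A → no match
B → no match
C → match
D → match
E → no match
F → no match
G → match
Total matched: 3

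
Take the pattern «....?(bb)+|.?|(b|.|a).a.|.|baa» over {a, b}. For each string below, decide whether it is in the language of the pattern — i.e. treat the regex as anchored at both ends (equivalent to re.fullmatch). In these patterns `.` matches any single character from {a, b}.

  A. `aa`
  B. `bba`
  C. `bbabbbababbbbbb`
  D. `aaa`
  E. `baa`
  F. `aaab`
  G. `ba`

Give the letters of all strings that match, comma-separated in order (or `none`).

A → no match
B → no match
C → no match
D → no match
E → match
F → match
G → no match

E, F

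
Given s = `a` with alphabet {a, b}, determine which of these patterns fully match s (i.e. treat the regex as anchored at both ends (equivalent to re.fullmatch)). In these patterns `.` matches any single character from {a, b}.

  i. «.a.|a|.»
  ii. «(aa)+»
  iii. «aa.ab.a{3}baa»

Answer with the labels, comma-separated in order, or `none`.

i → match
ii → no match — must start with `aa`
iii → no match — must start with `aa`

i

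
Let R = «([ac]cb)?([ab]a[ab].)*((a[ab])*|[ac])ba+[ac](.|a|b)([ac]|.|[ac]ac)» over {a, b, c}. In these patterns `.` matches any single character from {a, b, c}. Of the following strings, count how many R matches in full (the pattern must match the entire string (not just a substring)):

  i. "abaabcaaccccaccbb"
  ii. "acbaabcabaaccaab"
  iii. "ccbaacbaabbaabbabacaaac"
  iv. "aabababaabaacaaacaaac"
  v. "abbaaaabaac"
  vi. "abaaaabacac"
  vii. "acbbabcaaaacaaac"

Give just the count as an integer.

2

i → no match
ii → no match
iii → no match
iv → no match
v. "abbaaaabaac" → match
vi. "abaaaabacac" → match
vii → no match
Total matched: 2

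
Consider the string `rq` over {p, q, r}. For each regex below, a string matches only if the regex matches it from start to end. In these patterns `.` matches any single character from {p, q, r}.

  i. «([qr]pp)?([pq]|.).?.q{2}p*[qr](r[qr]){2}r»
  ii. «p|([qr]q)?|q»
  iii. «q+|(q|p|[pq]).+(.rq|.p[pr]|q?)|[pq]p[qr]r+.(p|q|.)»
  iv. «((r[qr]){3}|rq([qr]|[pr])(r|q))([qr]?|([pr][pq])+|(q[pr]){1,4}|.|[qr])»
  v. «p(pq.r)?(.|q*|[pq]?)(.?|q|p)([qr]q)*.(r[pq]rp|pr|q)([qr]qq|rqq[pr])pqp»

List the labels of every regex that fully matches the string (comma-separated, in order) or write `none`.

ii

i → no match — must end with `r`
ii → match
iii → no match
iv → no match
v → no match — must start with `p`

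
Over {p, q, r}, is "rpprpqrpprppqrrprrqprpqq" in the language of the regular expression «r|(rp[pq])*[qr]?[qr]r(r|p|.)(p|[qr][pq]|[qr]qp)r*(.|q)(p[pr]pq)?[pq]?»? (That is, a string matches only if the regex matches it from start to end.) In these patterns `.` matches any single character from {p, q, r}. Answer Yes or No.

Yes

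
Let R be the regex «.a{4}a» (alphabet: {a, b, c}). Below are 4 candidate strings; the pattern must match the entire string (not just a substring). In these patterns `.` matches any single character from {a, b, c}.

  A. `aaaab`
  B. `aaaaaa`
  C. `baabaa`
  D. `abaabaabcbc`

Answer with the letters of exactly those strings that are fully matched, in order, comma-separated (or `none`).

B

A → no match — must end with `aa`
B → match
C → no match
D → no match — must end with `aa`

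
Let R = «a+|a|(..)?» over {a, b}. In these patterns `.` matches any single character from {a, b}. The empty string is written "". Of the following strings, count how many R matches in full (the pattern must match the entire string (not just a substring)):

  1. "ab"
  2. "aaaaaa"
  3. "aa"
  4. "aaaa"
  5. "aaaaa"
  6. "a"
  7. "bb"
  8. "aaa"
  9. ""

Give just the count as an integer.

1 → match
2 → match
3 → match
4 → match
5 → match
6 → match
7 → match
8 → match
9 → match
Total matched: 9

9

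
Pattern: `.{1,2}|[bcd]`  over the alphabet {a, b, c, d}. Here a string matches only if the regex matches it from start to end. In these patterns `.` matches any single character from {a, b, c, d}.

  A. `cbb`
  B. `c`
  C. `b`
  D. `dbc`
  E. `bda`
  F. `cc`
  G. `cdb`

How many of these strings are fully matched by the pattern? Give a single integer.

3

A. `cbb` → no match
B. `c` → match
C. `b` → match
D. `dbc` → no match
E. `bda` → no match
F. `cc` → match
G. `cdb` → no match
Total matched: 3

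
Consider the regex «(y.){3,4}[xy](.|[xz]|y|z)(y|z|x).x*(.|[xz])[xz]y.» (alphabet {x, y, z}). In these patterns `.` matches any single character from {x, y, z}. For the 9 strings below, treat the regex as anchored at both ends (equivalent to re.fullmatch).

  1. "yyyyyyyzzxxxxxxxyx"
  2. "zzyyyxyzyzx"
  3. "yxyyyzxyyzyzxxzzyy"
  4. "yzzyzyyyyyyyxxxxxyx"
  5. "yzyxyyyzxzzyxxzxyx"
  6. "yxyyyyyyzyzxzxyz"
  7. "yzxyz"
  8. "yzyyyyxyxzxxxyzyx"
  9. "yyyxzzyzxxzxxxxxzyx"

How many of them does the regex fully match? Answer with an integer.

3

1 → match
2. "zzyyyxyzyzx" → no match — must start with "y"
3 → no match
4 → no match
5 → match
6 → no match
7. "yzxyz" → no match
8 → match
9 → no match
Total matched: 3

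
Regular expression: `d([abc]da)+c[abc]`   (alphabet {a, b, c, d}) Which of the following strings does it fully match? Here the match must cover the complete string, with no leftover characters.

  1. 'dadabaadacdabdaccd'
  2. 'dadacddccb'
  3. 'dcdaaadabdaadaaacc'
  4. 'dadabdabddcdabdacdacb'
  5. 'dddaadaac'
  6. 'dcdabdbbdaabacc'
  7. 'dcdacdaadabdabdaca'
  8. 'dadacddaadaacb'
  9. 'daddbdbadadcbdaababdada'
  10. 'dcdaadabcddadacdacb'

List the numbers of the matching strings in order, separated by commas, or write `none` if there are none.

1 → no match
2 → no match
3 → no match
4 → no match
5 → no match
6 → no match
7 → match
8 → no match
9 → no match
10 → no match

7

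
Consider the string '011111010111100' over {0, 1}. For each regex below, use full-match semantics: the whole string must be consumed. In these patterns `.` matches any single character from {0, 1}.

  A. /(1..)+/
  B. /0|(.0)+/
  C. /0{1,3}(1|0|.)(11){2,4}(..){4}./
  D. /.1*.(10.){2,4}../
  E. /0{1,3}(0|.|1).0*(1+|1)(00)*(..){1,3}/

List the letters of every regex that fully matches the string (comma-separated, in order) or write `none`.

A → no match — must start with '1'
B → no match
C → match
D → no match
E → no match

C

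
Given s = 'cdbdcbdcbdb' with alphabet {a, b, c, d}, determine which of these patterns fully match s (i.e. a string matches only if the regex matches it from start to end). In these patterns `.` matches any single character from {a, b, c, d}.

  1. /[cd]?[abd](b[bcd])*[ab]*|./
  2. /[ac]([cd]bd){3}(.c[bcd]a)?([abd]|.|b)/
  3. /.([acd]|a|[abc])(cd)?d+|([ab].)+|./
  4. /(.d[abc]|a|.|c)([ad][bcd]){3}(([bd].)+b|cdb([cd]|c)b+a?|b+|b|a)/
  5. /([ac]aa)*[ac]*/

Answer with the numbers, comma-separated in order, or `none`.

1 → no match
2 → match
3 → no match
4 → no match
5 → no match

2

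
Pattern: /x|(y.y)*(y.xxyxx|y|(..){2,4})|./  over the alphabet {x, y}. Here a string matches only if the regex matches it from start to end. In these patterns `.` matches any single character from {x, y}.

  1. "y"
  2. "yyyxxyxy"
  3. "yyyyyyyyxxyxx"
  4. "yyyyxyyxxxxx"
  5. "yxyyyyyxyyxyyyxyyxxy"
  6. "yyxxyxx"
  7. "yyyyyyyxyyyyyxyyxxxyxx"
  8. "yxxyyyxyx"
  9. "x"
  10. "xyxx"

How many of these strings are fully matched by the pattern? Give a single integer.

1 → match
2 → match
3 → match
4 → match
5 → match
6 → match
7 → match
8 → no match
9 → match
10 → match
Total matched: 9

9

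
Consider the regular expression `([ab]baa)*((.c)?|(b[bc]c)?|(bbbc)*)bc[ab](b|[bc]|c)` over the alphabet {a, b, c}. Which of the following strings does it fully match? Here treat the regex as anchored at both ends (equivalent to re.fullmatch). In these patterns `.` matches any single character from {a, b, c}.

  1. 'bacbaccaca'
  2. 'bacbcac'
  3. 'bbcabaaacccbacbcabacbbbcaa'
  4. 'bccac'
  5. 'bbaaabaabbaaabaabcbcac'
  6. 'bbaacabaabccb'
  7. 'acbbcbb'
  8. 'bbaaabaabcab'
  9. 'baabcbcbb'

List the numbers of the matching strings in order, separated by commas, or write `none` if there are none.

5, 8

1 → no match
2 → no match
3 → no match
4 → no match
5 → match
6 → no match
7 → no match
8 → match
9 → no match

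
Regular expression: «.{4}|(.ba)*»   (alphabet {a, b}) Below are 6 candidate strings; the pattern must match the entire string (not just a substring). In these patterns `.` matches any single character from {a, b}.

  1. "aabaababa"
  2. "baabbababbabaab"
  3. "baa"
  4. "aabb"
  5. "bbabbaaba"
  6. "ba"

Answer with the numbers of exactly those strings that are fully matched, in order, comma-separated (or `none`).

4, 5

1 → no match
2 → no match
3 → no match
4 → match
5 → match
6 → no match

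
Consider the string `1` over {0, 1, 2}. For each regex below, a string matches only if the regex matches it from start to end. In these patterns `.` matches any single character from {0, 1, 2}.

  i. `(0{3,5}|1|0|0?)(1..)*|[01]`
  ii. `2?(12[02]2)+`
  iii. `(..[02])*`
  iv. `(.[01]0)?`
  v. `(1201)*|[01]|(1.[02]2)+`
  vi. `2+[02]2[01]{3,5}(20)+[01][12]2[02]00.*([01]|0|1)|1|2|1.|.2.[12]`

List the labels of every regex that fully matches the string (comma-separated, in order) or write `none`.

i, v, vi

i → match
ii → no match — must end with `2`
iii → no match
iv → no match
v → match
vi → match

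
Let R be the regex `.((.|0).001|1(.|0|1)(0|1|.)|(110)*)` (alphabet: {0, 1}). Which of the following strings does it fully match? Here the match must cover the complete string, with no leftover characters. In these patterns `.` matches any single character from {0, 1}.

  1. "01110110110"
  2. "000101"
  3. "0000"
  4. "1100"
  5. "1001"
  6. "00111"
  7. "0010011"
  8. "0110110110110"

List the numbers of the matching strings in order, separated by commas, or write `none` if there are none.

1 → no match
2 → no match
3 → no match
4 → match
5 → no match
6 → no match
7 → no match
8 → match

4, 8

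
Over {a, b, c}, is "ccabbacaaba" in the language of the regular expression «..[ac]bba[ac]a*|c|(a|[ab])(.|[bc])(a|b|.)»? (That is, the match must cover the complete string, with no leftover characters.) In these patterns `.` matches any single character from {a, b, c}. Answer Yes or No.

No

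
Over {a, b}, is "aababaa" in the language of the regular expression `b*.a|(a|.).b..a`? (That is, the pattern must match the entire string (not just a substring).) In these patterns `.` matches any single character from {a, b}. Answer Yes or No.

No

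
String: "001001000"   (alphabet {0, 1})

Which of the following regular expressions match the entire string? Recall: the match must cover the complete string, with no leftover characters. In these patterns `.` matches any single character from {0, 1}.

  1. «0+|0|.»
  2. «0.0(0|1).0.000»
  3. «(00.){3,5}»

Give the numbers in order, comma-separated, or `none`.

3

1 → no match
2 → no match
3 → match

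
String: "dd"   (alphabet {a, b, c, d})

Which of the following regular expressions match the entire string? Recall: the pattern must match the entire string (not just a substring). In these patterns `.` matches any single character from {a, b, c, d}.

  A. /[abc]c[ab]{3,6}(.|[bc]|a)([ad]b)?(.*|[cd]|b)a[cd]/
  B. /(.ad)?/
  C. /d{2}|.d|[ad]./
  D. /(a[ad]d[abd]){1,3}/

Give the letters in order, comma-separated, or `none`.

C

A → no match
B → no match
C → match
D → no match — must start with "a"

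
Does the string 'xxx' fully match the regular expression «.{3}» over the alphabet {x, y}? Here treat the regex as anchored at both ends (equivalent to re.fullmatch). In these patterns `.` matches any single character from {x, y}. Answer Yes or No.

Yes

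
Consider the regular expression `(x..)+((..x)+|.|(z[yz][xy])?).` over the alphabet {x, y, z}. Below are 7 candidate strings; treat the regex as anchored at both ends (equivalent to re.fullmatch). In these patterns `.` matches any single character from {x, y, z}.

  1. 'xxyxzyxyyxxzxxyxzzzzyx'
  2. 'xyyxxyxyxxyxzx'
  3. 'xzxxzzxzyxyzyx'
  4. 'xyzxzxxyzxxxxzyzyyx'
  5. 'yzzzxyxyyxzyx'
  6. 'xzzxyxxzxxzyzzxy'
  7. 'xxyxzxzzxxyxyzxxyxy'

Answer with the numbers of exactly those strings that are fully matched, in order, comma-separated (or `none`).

1 → match
2 → match
3 → match
4 → match
5 → no match — must start with 'x'
6 → match
7 → match

1, 2, 3, 4, 6, 7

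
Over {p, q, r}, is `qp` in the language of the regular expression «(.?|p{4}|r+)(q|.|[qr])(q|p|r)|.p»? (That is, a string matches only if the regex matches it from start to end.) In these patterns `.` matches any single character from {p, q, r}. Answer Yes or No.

Yes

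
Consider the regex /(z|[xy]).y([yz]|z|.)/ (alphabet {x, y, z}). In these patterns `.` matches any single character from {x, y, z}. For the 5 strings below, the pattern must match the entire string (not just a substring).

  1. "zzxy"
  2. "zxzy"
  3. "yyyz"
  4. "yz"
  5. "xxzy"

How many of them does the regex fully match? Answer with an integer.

1

1. "zzxy" → no match
2. "zxzy" → no match
3. "yyyz" → match
4. "yz" → no match
5. "xxzy" → no match
Total matched: 1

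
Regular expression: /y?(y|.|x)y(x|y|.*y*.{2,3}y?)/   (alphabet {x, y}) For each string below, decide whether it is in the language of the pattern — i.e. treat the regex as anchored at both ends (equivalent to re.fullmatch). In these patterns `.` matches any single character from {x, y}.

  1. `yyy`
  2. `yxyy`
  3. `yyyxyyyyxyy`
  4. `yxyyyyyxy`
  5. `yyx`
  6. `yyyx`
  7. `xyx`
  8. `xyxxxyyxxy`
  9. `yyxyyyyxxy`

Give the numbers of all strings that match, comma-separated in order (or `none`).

1, 2, 3, 4, 5, 6, 7, 8, 9

1. `yyy` → match
2. `yxyy` → match
3. `yyyxyyyyxyy` → match
4. `yxyyyyyxy` → match
5. `yyx` → match
6. `yyyx` → match
7. `xyx` → match
8. `xyxxxyyxxy` → match
9. `yyxyyyyxxy` → match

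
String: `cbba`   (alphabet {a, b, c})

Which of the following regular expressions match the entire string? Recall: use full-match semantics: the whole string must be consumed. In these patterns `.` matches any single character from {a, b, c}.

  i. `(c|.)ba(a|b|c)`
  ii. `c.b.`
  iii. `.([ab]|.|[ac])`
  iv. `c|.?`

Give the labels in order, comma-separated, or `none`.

ii

i → no match
ii → match
iii → no match
iv → no match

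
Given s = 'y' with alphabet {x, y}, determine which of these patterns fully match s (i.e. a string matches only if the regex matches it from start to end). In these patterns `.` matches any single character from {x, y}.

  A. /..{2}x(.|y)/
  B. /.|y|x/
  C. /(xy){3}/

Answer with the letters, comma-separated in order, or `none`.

B

A → no match
B → match
C → no match — must start with 'xy'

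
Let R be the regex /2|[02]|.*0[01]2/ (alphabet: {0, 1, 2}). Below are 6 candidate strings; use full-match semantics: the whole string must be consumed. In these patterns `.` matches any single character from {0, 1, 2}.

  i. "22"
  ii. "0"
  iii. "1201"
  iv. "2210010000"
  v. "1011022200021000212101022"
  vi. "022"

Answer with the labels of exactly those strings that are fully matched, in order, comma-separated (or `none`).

i. "22" → no match
ii. "0" → match
iii. "1201" → no match
iv. "2210010000" → no match
v → no match
vi. "022" → no match

ii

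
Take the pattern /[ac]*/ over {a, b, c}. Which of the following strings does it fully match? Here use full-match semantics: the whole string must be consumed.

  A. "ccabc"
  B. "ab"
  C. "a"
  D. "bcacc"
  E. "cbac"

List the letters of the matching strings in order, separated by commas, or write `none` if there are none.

C

A → no match
B → no match
C → match
D → no match
E → no match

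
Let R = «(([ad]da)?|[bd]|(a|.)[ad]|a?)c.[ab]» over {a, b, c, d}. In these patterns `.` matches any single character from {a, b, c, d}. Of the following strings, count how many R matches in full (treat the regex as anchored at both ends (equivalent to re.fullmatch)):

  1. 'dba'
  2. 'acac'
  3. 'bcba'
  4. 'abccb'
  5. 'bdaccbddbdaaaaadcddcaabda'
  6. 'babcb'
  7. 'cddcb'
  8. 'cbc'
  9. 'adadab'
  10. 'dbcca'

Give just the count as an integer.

1. 'dba' → no match
2. 'acac' → no match
3. 'bcba' → match
4. 'abccb' → no match
5 → no match
6. 'babcb' → no match
7. 'cddcb' → no match
8. 'cbc' → no match
9. 'adadab' → no match
10. 'dbcca' → no match
Total matched: 1

1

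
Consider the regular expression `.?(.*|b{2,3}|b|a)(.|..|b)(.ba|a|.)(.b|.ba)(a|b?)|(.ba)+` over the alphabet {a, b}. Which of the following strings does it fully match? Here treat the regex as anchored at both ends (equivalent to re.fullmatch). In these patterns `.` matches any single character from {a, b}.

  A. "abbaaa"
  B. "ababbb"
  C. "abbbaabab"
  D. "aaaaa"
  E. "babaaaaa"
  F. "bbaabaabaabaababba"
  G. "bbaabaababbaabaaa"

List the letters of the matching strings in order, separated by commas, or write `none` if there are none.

A. "abbaaa" → no match
B. "ababbb" → match
C. "abbbaabab" → match
D. "aaaaa" → no match
E. "babaaaaa" → no match
F → match
G → no match

B, C, F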